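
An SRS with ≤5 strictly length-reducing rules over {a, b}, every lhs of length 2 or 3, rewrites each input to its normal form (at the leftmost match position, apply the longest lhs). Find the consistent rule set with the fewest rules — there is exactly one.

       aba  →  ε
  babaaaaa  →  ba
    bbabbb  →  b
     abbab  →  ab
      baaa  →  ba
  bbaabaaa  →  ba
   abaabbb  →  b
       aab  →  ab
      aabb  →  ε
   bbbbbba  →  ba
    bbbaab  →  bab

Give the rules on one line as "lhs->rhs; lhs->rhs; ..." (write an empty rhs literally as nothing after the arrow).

aa->a; aba->; abb->; bb->b

  | aba => ε
  | babaaaaa => baaaa => baaa => baa => ba
  | bbabbb => babbb => bb => b
  | abbab => ab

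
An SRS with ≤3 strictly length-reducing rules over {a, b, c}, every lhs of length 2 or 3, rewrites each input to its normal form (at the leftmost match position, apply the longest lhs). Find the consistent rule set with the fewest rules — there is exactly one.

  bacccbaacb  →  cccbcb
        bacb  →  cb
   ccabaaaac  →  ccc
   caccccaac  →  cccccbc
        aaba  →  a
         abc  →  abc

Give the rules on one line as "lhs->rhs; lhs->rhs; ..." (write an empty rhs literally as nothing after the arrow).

aa->b; ac->c; ba->a

  | bacccbaacb => acccbaacb => cccbaacb => cccaacb => cccbcb
  | bacb => acb => cb
  | ccabaaaac => ccaaaaac => ccbaaac => ccaaac => ccbac => ccac => ccc
  | caccccaac => cccccaac => cccccbc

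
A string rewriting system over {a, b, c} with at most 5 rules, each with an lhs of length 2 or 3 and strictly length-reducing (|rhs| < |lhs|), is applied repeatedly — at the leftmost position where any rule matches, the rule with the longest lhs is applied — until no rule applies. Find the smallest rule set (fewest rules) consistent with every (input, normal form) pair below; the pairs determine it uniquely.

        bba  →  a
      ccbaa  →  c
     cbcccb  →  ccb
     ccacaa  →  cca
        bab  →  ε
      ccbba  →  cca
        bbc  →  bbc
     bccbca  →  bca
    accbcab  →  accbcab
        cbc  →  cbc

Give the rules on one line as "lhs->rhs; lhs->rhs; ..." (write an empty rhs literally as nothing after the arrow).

ba->a; bab->; bcc->; caa->

  | bba => ba => a
  | ccbaa => ccaa => c
  | cbcccb => ccb
  | ccacaa => cca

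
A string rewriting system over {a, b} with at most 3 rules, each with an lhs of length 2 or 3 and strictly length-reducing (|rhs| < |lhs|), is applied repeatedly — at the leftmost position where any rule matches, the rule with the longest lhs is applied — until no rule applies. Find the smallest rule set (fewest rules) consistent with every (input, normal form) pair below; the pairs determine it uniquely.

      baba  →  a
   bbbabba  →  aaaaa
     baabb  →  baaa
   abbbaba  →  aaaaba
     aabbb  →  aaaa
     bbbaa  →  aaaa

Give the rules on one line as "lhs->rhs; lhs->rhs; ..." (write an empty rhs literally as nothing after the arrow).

bab->; bb->a; bbb->aa

  | baba => a
  | bbbabba => aaabba => aaaaa
  | baabb => baaa
  | abbbaba => aaaaba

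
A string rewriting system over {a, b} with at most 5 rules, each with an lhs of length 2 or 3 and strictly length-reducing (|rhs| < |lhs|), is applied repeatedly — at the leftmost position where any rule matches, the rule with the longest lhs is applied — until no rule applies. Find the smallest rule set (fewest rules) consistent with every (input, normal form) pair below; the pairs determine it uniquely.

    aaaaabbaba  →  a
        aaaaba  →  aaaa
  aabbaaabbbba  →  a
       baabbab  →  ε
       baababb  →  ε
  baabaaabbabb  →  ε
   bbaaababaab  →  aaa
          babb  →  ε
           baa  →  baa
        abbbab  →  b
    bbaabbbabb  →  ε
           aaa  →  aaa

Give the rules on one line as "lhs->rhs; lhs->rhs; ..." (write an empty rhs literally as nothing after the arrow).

ab->; abb->bb; bab->b; bb->

  | aaaaabbaba => aaaabbaba => aaabbaba => aabbaba => abbaba => bbaba => aba => a
  | aaaaba => aaaa
  | aabbaaabbbba => abbaaabbbba => bbaaabbbba => aaabbbba => aabbbba => abbbba => bbbba => bba => a
  | baabbab => babbab => bbab => ab => ε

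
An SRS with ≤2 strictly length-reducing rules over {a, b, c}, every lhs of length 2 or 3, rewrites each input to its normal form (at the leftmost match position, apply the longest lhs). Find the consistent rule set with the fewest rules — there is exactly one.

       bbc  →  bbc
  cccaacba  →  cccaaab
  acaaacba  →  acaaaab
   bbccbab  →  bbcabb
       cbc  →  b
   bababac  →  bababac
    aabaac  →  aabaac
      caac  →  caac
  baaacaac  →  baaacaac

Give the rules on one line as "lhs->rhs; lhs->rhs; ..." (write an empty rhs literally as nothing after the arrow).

  | bbc
  | cccaacba => cccaaab
  | acaaacba => acaaaab
  | bbccbab => bbcabb

cba->ab; cbc->b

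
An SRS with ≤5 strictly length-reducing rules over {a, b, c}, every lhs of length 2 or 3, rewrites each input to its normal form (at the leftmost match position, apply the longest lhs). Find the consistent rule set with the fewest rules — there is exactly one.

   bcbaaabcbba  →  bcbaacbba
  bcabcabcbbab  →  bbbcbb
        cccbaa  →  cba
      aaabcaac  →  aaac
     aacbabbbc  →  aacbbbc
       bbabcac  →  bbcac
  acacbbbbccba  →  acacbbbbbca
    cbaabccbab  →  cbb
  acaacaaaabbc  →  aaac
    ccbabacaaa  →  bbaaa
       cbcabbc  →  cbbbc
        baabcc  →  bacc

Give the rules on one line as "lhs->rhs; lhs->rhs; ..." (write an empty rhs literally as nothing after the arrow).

ab->; caa->a; cab->b; ccb->bc

  | bcbaaabcbba => bcbaacbba
  | bcabcabcbbab => bbcabcbbab => bbbcbbab => bbbcbb
  | cccbaa => cbcaa => cba
  | aaabcaac => aacaac => aaac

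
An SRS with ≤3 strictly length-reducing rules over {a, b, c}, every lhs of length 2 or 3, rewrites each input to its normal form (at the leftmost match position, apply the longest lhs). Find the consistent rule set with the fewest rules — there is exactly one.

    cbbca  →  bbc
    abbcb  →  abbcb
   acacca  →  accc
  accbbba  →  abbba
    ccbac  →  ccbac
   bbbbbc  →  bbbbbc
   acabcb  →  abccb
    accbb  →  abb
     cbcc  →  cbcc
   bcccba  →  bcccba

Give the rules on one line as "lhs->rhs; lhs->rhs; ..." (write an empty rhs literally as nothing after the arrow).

  | cbbca => bbca => bbc
  | abbcb
  | acacca => accca => accc
  | accbbba => acbbba => abbba

ca->c; cab->bc; cbb->bb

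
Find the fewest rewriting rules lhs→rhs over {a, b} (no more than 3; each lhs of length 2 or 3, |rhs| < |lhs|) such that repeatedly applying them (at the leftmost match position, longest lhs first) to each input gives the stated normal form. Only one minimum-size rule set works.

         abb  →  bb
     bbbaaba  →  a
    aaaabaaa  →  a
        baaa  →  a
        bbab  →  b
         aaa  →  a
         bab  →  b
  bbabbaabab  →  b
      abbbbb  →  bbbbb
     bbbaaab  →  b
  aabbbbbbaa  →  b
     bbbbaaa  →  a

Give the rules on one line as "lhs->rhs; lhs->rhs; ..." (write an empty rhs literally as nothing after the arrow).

  | abb => bb
  | bbbaaba => bbaaba => baaba => aaba => bba => ba => a
  | aaaabaaa => baabaaa => aabaaa => bbaaa => baaa => aaa => ba => a
  | baaa => aaa => ba => a

aa->b; ab->b; ba->a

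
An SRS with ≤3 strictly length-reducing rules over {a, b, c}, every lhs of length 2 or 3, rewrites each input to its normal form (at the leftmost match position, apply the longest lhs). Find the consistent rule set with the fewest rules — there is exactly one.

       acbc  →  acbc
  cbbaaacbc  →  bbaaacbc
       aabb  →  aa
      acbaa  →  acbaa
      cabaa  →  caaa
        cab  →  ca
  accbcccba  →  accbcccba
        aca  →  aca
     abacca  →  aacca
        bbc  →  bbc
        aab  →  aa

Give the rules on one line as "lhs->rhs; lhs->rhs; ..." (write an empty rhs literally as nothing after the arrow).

  | acbc
  | cbbaaacbc => bbaaacbc
  | aabb => aab => aa
  | acbaa

ab->a; cbb->bb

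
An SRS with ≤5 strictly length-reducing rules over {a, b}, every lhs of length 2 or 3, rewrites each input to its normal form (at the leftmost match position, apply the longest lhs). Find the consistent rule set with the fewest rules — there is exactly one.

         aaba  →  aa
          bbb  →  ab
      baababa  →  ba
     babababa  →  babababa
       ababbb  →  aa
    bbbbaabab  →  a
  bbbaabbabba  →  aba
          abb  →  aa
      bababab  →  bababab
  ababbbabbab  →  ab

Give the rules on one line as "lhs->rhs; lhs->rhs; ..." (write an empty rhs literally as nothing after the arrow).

  | aaba => aa
  | bbb => ab
  | baababa => bbaba => ba
  | babababa

aab->a; baa->b; bb->a; bba->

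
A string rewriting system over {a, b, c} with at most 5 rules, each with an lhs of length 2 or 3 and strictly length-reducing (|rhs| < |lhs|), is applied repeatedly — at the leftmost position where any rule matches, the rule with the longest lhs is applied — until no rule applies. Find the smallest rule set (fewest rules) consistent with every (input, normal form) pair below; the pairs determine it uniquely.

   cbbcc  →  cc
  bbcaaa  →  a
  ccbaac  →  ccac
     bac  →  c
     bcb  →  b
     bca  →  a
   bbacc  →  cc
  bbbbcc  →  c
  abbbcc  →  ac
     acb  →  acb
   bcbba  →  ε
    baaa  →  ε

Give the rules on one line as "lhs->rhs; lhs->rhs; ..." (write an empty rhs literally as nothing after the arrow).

  | cbbcc => cbcc => cc
  | bbcaaa => bcaaa => aaa => a
  | ccbaac => ccac
  | bac => c

aa->; ba->; bb->b; bc->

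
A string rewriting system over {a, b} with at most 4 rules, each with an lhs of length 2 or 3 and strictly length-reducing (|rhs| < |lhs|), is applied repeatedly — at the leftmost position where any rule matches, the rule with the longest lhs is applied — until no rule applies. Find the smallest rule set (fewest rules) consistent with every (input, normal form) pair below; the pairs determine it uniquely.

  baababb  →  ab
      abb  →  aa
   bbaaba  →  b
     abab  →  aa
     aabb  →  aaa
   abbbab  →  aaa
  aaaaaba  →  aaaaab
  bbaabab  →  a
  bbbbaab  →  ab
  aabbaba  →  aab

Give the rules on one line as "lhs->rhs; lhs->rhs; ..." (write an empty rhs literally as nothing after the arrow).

  | baababb => babb => bbb => ab
  | abb => aa
  | bbaaba => baaba => ba => b
  | abab => abb => aa

ba->b; baa->; bb->a; bba->ba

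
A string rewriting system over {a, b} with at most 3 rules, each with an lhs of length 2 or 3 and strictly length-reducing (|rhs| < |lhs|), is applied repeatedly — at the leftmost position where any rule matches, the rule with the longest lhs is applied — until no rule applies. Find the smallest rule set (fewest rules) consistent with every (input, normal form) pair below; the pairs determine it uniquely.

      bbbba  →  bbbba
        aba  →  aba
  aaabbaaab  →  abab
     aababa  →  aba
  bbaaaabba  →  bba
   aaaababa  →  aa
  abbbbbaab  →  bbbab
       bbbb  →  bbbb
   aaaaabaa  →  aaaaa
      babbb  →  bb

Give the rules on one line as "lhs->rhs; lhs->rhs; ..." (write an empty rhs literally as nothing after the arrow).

  | bbbba
  | aba
  | aaabbaaab => abaaab => abaab => abab
  | aababa => aba

aab->; abb->; baa->ba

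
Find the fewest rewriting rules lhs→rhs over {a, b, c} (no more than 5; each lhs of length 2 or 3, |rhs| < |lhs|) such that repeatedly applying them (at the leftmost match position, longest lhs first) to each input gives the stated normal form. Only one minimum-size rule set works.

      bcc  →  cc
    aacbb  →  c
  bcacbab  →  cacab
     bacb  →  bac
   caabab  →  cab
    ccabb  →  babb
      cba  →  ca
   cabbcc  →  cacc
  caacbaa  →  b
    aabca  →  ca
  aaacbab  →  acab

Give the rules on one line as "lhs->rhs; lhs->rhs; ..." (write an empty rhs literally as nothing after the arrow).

  | bcc => cc
  | aacbb => cbb => cb => c
  | bcacbab => cacbab => cacab
  | bacb => bac

aa->; bc->c; cb->c; cca->ba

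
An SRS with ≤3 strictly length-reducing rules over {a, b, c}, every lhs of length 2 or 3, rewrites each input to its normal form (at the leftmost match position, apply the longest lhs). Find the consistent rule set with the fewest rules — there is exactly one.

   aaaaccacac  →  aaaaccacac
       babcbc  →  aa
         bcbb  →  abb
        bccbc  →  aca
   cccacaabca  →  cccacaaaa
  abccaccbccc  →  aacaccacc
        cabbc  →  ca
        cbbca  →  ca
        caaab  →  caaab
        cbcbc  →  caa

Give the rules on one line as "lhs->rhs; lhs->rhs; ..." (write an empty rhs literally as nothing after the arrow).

ba->; bc->a

  | aaaaccacac
  | babcbc => bcbc => abc => aa
  | bcbb => abb
  | bccbc => acbc => aca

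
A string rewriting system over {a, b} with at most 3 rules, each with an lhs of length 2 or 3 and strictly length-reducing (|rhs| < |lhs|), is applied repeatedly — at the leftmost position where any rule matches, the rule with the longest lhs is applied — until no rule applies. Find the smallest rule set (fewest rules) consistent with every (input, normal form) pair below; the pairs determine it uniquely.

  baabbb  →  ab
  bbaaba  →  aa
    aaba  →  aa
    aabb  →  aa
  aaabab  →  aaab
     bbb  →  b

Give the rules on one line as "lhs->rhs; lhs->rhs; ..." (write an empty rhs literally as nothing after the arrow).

  | baabbb => abbb => ab
  | bbaaba => aaba => aa
  | aaba => aa
  | aabb => aa

ba->; bb->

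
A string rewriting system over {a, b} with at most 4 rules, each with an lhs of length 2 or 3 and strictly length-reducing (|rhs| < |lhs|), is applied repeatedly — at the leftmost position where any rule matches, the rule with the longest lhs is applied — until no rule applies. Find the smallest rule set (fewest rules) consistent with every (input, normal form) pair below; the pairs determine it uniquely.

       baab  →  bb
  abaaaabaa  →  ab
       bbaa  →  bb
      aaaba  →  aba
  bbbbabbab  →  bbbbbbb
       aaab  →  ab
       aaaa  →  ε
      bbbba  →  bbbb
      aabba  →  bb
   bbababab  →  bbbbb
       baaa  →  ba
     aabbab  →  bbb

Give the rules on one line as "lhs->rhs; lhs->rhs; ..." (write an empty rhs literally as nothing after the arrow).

aa->; abb->ab; bba->bb

  | baab => bb
  | abaaaabaa => abaabaa => abbaa => abaa => ab
  | bbaa => bba => bb
  | aaaba => aba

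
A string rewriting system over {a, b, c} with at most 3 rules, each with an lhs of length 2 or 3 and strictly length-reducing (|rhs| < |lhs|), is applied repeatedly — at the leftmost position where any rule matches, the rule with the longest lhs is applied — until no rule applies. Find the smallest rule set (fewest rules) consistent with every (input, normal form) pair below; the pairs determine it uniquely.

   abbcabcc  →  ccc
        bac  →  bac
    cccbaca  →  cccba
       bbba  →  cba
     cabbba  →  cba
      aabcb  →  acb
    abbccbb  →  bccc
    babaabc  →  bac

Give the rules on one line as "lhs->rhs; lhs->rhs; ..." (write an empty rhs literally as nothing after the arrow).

  | abbcabcc => bcabcc => bbcc => ccc
  | bac
  | cccbaca => cccba
  | bbba => cba

ab->; bb->c; ca->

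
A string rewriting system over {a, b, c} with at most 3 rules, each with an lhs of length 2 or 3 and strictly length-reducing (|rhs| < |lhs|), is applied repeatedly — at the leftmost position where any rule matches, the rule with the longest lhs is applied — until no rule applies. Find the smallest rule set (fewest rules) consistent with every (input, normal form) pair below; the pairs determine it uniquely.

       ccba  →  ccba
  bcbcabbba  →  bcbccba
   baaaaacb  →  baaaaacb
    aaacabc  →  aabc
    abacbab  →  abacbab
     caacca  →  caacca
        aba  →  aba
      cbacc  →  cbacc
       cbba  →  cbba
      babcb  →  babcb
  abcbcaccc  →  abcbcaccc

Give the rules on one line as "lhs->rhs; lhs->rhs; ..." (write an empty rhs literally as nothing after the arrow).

  | ccba
  | bcbcabbba => bcbccba
  | baaaaacb
  | aaacabc => aabc

abb->c; aca->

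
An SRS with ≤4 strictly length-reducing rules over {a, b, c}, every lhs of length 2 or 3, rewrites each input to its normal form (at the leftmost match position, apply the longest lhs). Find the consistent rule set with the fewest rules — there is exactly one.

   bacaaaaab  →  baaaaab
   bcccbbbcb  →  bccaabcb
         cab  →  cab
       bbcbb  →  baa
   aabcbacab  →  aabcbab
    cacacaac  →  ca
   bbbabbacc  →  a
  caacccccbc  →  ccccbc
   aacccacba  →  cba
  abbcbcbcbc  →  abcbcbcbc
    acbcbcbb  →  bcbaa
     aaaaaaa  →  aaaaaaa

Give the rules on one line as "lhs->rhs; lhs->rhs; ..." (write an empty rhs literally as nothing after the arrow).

  | bacaaaaab => baaaaab
  | bcccbbbcb => bccaabcb
  | cab
  | bbcbb => bcbb => baa

ac->; bb->b; bba->c; cbb->aa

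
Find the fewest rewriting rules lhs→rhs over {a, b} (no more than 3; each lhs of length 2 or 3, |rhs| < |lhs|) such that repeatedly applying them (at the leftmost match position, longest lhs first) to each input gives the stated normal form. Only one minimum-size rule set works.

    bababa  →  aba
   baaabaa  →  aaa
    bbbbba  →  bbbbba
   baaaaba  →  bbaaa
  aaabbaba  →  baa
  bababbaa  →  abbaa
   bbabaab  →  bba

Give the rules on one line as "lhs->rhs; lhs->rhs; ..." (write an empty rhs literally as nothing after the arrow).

aab->ba; bab->

  | bababa => aba
  | baaabaa => babaaa => aaa
  | bbbbba
  | baaaaba => baabaa => bbaaa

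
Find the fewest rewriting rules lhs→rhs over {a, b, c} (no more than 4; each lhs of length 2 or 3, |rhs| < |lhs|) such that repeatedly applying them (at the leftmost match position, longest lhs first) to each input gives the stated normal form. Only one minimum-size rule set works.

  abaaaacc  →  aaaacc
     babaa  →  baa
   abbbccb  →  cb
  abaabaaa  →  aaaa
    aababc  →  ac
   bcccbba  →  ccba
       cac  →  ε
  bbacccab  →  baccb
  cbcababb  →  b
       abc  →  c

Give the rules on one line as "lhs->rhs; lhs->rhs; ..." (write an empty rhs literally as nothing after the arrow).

ab->; bb->b; bc->; ca->b

  | abaaaacc => aaaacc
  | babaa => baa
  | abbbccb => bbccb => bccb => cb
  | abaabaaa => aabaaa => aaaa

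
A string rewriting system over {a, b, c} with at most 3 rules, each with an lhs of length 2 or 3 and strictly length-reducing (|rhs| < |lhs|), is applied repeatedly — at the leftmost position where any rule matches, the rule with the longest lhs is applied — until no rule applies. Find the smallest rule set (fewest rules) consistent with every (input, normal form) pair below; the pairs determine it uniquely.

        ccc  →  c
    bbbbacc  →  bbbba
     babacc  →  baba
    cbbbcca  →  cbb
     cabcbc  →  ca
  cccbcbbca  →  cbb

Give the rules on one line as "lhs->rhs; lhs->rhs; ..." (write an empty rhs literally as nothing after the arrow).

bc->; bca->b; cc->

  | ccc => c
  | bbbbacc => bbbba
  | babacc => baba
  | cbbbcca => cbbca => cbb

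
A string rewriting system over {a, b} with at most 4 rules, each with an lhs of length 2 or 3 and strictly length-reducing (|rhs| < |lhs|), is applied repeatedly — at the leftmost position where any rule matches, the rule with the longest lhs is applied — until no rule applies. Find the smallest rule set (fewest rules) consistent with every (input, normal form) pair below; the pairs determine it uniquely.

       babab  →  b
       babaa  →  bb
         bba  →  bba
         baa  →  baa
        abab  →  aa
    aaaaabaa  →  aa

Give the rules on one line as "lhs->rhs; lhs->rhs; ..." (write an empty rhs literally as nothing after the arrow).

aaa->bb; aab->b; bab->a; bbb->

  | babab => aab => b
  | babaa => aaa => bb
  | bba
  | baa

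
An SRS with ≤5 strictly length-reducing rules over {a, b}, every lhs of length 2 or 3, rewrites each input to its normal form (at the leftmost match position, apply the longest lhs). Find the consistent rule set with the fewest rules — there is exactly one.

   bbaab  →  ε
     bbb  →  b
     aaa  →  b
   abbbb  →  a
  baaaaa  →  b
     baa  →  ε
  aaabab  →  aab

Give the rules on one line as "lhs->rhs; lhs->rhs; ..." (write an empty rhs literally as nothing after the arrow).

  | bbaab => aaab => bb => ε
  | bbb => b
  | aaa => b
  | abbbb => abb => a

aaa->b; baa->; bb->; bba->aa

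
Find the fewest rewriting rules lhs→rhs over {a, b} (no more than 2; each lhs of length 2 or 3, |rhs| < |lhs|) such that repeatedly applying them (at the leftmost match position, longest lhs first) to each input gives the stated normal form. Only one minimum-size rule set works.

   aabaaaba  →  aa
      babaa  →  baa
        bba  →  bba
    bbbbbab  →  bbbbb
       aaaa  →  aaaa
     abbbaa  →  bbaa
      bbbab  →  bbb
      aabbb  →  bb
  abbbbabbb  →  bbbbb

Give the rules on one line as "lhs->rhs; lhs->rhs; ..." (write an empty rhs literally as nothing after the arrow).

aab->; ab->

  | aabaaaba => aaaba => aa
  | babaa => baa
  | bba
  | bbbbbab => bbbbb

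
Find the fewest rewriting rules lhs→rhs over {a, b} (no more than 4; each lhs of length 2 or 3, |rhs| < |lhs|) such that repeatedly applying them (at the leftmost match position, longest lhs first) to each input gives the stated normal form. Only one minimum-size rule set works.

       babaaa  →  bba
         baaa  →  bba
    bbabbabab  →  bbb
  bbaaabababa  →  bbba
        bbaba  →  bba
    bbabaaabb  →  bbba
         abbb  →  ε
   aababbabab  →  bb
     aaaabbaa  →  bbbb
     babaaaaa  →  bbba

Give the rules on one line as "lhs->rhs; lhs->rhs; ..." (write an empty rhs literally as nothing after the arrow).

  | babaaa => baaa => bba
  | baaa => bba
  | bbabbabab => bbaabab => bbbab => bbb
  | bbaaabababa => bbbabababa => bbbababa => bbbaba => bbba

aa->b; aab->b; ab->; abb->a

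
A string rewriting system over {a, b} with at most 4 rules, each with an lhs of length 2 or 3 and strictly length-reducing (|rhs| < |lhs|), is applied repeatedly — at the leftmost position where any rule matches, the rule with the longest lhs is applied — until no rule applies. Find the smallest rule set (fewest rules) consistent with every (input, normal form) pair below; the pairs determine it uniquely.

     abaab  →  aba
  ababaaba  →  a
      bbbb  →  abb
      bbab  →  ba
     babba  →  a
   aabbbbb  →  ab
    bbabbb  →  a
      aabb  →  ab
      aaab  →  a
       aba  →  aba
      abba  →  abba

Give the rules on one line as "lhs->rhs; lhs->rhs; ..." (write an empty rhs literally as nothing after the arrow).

aa->a; aab->a; bab->aa; bbb->ab

  | abaab => aba
  | ababaaba => aaaaaba => aaaaba => aaaba => aaba => aa => a
  | bbbb => abb
  | bbab => baa => ba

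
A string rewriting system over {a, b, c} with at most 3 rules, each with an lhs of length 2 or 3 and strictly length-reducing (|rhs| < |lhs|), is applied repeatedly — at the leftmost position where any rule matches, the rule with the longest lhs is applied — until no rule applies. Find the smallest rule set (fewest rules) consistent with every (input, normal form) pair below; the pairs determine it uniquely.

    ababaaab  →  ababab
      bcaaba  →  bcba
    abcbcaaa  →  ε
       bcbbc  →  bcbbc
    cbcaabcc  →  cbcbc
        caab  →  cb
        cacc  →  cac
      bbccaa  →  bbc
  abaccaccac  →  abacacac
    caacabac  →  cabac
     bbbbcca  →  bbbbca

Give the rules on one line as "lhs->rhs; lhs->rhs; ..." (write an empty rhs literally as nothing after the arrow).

  | ababaaab => ababab
  | bcaaba => bcba
  | abcbcaaa => abcaaa => aaaa => aa => ε
  | bcbbc

aa->; abc->a; cc->c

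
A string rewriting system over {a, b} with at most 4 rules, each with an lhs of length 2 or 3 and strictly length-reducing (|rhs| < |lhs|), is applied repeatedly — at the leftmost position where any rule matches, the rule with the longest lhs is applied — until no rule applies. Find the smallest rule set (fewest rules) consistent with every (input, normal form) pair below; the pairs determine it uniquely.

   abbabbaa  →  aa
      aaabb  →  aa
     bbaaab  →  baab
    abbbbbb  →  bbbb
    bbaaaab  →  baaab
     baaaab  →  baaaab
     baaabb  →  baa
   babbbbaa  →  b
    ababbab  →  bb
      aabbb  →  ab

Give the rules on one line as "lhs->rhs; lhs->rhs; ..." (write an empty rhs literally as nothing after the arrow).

aba->; abb->; bba->b

  | abbabbaa => abbaa => aa
  | aaabb => aa
  | bbaaab => baab
  | abbbbbb => bbbb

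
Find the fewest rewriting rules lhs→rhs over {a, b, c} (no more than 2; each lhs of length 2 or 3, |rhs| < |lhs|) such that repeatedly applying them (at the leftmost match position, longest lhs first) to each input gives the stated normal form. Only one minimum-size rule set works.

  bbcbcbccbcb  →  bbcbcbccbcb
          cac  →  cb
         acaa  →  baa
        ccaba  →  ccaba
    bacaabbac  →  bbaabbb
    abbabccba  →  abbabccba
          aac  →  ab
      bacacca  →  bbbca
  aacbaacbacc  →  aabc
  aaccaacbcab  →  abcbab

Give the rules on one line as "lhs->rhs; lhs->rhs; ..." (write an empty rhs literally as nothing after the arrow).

  | bbcbcbccbcb
  | cac => cb
  | acaa => baa
  | ccaba

ac->b; acb->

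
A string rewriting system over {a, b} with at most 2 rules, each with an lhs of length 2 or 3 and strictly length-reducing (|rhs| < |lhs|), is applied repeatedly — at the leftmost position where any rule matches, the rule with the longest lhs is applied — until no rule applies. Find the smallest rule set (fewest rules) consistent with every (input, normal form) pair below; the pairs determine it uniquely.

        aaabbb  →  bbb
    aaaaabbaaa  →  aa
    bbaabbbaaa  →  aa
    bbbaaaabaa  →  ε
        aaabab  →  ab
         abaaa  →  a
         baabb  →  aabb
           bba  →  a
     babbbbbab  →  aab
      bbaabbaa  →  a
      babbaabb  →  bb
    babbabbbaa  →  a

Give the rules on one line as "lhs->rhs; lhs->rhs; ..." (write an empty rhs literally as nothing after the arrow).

aaa->; ba->a

  | aaabbb => bbb
  | aaaaabbaaa => aabbaaa => aabaaa => aaaaa => aa
  | bbaabbbaaa => baabbbaaa => aabbbaaa => aabbaaa => aabaaa => aaaaa => aa
  | bbbaaaabaa => bbaaaabaa => baaaabaa => aaaabaa => abaa => aaa => ε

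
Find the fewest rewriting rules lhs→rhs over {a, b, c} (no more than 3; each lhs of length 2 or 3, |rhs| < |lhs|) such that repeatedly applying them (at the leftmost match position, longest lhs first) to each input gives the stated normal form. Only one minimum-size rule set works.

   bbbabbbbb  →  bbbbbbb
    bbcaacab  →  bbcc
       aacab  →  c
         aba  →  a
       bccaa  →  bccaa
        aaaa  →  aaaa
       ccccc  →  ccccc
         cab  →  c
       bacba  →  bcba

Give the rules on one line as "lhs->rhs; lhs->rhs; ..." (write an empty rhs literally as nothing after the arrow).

  | bbbabbbbb => bbbbbbb
  | bbcaacab => bbcacab => bbccab => bbcc
  | aacab => acab => cab => c
  | aba => a

ab->; ac->c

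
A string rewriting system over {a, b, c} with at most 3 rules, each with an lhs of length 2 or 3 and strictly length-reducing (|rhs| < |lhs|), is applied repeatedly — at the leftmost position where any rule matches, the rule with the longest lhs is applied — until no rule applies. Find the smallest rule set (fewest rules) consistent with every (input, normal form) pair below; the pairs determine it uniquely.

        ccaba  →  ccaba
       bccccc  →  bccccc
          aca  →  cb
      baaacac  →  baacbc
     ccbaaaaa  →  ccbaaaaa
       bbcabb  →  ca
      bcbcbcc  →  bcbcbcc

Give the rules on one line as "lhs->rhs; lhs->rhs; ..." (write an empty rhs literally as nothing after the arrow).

  | ccaba
  | bccccc
  | aca => cb
  | baaacac => baacbc

aca->cb; bb->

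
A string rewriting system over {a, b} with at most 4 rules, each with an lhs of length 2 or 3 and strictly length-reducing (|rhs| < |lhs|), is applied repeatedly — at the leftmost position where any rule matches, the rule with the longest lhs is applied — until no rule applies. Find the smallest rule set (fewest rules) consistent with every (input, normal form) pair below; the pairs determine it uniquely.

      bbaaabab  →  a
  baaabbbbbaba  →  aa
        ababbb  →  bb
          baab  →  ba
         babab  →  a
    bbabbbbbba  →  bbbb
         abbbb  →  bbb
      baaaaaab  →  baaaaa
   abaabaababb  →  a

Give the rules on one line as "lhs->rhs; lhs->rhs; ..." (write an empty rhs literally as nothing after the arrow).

ab->; bab->a; bba->

  | bbaaabab => aabab => aab => a
  | baaabbbbbaba => baabbbbaba => babbbaba => abbaba => baba => aa
  | ababbb => abbb => bb
  | baab => ba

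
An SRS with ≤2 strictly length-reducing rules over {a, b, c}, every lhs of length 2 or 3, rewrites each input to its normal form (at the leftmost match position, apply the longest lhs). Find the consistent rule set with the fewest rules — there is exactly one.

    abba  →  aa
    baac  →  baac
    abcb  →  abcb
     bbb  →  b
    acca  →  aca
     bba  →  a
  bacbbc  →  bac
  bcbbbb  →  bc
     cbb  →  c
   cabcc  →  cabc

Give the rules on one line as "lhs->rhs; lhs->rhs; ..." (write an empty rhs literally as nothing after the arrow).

  | abba => aa
  | baac
  | abcb
  | bbb => b

bb->; cc->c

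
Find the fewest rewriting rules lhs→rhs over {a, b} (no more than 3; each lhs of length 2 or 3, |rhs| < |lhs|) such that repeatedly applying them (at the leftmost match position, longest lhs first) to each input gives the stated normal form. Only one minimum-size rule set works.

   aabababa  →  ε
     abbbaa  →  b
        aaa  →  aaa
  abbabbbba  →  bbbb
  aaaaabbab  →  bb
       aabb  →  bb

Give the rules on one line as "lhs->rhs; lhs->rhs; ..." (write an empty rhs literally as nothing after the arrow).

  | aabababa => abababa => bababa => baba => ba => ε
  | abbbaa => bbbaa => bba => b
  | aaa
  | abbabbbba => bbabbbba => bbbbba => bbbb

ab->b; ba->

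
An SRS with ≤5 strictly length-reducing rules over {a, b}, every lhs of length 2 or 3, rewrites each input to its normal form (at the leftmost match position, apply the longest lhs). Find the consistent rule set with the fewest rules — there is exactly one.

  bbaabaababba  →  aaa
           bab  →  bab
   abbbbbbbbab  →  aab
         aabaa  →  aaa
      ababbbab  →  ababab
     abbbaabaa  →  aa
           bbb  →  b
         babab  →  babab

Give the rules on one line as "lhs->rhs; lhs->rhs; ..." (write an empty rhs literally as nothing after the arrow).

  | bbaabaababba => aabaababba => aabbbabba => aababba => aabaa => aabb => aaa
  | bab
  | abbbbbbbbab => abbbbbbab => abbbbab => abbab => aab
  | aabaa => aabb => aaa

baa->bb; bb->a; bba->a; bbb->b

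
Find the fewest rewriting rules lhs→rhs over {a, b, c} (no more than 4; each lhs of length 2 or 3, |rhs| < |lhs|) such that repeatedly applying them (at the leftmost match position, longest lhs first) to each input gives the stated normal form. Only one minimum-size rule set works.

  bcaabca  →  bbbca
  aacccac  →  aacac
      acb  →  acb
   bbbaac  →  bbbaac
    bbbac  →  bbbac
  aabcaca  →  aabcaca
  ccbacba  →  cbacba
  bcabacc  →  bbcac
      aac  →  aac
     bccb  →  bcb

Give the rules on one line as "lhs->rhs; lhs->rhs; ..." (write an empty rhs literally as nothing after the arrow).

  | bcaabca => bbbca
  | aacccac => aaccac => aacac
  | acb
  | bbbaac

caa->b; cab->bc; cc->c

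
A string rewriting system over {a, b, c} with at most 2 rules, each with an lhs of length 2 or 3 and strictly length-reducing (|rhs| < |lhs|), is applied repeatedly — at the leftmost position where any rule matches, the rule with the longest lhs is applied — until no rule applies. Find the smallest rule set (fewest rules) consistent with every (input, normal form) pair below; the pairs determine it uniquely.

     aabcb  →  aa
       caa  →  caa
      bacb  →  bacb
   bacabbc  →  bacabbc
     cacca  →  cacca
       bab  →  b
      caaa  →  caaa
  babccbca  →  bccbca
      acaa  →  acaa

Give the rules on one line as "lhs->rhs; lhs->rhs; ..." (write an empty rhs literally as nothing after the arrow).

  | aabcb => aa
  | caa
  | bacb
  | bacabbc

bab->b; bcb->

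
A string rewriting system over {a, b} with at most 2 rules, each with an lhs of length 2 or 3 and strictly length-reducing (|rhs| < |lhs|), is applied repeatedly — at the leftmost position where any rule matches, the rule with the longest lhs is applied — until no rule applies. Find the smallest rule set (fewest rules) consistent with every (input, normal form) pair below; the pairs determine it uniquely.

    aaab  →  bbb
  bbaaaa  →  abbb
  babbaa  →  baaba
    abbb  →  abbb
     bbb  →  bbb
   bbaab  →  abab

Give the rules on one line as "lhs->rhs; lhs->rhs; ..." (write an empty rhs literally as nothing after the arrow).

  | aaab => bbb
  | bbaaaa => abaaa => abbb
  | babbaa => baaba
  | abbb

aaa->bb; bba->ab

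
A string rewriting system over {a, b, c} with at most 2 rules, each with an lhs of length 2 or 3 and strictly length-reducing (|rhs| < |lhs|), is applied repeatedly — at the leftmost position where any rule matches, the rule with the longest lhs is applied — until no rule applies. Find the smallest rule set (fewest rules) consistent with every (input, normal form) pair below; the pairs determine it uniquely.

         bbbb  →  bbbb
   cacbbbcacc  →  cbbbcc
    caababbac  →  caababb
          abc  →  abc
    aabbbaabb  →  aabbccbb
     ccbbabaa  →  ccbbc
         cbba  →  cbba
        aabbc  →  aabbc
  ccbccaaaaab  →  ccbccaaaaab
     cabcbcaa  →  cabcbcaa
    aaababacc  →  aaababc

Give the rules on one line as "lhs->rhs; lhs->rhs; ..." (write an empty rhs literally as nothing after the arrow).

  | bbbb
  | cacbbbcacc => cbbbcacc => cbbbcc
  | caababbac => caababb
  | abc

ac->; baa->cc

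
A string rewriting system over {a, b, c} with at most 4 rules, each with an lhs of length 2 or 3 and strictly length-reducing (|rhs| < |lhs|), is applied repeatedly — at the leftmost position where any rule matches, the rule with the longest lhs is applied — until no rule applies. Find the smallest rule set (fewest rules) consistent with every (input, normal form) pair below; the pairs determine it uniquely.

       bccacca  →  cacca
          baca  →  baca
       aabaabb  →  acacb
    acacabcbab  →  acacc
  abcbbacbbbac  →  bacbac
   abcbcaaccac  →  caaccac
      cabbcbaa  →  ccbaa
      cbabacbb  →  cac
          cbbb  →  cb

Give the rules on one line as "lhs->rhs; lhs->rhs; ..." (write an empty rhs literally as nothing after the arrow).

  | bccacca => cacca
  | baca
  | aabaabb => acaabb => acacb
  | acacabcbab => acacbbab => acacab => acacc

ab->c; abc->b; bb->; bc->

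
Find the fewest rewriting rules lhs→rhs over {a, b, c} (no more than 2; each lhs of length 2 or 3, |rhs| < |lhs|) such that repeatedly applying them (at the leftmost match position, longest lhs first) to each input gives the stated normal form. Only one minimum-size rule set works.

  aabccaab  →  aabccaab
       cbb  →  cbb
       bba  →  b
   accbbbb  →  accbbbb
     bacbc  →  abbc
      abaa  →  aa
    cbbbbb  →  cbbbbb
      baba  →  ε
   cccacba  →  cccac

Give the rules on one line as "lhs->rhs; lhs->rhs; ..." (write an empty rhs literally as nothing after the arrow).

ba->; bac->ab

  | aabccaab
  | cbb
  | bba => b
  | accbbbb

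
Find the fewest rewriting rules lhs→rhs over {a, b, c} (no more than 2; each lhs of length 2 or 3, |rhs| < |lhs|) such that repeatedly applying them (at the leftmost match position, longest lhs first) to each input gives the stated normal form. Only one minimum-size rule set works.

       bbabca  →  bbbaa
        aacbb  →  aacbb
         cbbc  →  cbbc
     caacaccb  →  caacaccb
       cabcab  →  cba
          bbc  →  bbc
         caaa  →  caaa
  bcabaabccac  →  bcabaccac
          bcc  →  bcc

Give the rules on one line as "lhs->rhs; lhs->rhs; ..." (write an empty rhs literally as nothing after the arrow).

  | bbabca => bbbaa
  | aacbb
  | cbbc
  | caacaccb

aab->a; abc->ba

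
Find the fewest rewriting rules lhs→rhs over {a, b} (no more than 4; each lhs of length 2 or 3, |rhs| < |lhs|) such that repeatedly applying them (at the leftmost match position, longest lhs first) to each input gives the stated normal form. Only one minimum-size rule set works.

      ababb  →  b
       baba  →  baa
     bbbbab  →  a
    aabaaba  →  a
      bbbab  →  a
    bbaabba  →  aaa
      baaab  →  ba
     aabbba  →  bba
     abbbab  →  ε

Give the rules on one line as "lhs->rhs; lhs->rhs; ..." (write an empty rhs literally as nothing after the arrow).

  | ababb => aabb => b
  | baba => baa
  | bbbbab => aabab => ab => a
  | aabaaba => aaba => a

aab->; ab->a; bbb->aa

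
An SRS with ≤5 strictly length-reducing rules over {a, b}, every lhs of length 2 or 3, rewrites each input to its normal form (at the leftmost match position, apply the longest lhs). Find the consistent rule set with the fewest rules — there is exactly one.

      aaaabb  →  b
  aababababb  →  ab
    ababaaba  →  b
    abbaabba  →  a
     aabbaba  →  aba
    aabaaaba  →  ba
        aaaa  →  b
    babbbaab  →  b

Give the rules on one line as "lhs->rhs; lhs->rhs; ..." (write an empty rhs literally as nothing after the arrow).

  | aaaabb => baabb => bbbb => bbb => bb => b
  | aababababb => bbabababb => abababb => ababb => abb => ab
  | ababaaba => abaaba => abbba => abba => aa => b
  | abbaabba => aaabba => babba => bba => a

aa->b; bab->b; bb->b; bba->a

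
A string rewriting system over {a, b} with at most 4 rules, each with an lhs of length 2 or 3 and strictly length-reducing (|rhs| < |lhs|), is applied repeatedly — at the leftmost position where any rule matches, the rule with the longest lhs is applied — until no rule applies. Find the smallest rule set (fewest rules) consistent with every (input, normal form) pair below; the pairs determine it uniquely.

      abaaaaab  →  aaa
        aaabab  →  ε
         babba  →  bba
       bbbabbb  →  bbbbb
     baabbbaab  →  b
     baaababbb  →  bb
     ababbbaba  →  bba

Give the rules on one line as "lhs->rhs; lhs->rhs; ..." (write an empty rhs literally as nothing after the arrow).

aab->; ab->; baa->a

  | abaaaaab => aaaaab => aaa
  | aaabab => aab => ε
  | babba => bba
  | bbbabbb => bbbbb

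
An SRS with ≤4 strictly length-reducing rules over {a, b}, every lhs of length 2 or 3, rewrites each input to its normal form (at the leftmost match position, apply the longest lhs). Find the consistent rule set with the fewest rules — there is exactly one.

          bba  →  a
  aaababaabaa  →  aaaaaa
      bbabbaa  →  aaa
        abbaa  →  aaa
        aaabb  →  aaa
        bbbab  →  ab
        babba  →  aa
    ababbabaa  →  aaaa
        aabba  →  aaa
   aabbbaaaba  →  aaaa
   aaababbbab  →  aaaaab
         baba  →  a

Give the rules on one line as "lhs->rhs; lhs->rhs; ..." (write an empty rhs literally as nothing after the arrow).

ba->; bab->ab; bb->

  | bba => a
  | aaababaabaa => aaaabaabaa => aaaaabaa => aaaaaa
  | bbabbaa => abbaa => aaa
  | abbaa => aaa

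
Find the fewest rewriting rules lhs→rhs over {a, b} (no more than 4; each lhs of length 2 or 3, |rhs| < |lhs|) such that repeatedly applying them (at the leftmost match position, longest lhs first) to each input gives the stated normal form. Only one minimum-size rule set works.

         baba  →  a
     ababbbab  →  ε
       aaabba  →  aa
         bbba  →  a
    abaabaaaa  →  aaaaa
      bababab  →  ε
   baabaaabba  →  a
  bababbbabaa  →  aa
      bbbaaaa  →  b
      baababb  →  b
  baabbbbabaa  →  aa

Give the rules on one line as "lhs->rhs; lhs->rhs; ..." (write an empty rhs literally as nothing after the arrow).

ab->; ba->a; baa->

  | baba => aba => a
  | ababbbab => abbbab => bbab => bab => ab => ε
  | aaabba => aaba => aa
  | bbba => bba => ba => a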